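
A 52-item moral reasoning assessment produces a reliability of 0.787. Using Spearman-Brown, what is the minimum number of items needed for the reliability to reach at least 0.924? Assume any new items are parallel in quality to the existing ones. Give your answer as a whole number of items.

172

n = [0.924 × 0.213] / [0.787 × 0.076]
  = 0.196812 / 0.059812 = 3.2905
3.2905 × 52 = 171.11 → 172 items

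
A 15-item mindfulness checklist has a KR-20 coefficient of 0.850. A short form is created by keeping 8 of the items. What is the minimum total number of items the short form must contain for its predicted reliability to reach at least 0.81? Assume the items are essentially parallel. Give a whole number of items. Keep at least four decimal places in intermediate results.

First, r for the 8-item form: n = 8/15 = 0.5333, so r_8 = 0.5333·0.850/(1 + (0.5333 − 1)·0.850) = 0.7514
Then solve for n' with r_old = 0.7514, r_target = 0.81: n' = 0.81(1 − 0.7514)/[0.7514(1 − 0.81)] = 1.4105
Items = 1.4105 × 8 ≈ 11.28 → 12

12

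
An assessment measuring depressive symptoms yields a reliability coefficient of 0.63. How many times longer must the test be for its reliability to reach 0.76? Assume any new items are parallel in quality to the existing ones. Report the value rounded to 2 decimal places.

1.86

n = [0.76 × 0.37] / [0.63 × 0.24]
n = 0.2812 / 0.1512 ≈ 1.8598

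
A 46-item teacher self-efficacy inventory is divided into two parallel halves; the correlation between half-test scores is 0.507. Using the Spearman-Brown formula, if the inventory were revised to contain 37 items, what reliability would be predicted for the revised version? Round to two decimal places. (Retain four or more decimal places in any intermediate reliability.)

Full-test reliability from the split-half r: r_full = 2(0.507)/(1 + 0.507) = 0.6729
Length factor from 46 to 37 items: n = 37/46 = 0.8043
r_new = n·r_full / (1 + (n − 1)·r_full) = 0.5412 / 0.8683 ≈ 0.6233

0.62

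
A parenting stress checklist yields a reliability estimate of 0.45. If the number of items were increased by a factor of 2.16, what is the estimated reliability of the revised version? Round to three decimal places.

By Spearman-Brown, r_new = n r / (1 + (n − 1) r).
r_new = (2.16 × 0.45) / (1 + (2.16 − 1) × 0.45)
r_new = 0.9720 / 1.5220 ≈ 0.6386

0.639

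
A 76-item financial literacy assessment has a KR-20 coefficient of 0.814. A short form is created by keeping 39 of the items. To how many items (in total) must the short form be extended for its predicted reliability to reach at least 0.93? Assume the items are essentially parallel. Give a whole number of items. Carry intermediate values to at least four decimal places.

Short-form reliability: n = 39/76 = 0.5132; r_39 = n·r/(1+(n−1)r) ≈ 0.6919
Then solve for n' with r_old = 0.6919, r_target = 0.93: n' = 0.93(1 − 0.6919)/[0.6919(1 − 0.93)] = 5.9161
Items = 5.9161 × 39 ≈ 230.73 → 231

231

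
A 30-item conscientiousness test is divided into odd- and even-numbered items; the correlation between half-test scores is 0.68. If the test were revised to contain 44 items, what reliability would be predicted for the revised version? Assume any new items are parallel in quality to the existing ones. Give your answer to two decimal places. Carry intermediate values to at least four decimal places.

0.86

First correct the split-half correlation to full-test reliability: r_full = 2 × 0.68 / (1 + 0.68) ≈ 0.8095
Length factor from 30 to 44 items: n = 44/30 = 1.4667
r_new = n·r_full / (1 + (n − 1)·r_full) = 1.1873 / 1.3778 ≈ 0.8617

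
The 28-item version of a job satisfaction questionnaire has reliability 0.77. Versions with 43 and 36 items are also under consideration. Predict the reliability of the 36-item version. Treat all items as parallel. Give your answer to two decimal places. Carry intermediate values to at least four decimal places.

0.81

The 43-item form is not needed; work directly from the 28-item form with n = 36/28 = 1.2857.
r_{36} = n·r / (1 + (n − 1)·r) = 0.9900 / 1.2200 ≈ 0.8115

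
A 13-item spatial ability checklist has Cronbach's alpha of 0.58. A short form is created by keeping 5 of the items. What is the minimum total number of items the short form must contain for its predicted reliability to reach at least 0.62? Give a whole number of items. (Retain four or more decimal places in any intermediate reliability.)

Short-form reliability: n = 5/13 = 0.3846; r_5 = n·r/(1+(n−1)r) ≈ 0.3469
Then solve for n' with r_old = 0.3469, r_target = 0.62: n' = 0.62(1 − 0.3469)/[0.3469(1 − 0.62)] = 3.0717
Total items = 3.0717 × 5 = 15.36, rounded up to 16.

16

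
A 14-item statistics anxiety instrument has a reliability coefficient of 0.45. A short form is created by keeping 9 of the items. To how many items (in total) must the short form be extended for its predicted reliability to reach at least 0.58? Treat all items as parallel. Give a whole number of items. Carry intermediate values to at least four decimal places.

First, r for the 9-item form: n = 9/14 = 0.6429, so r_9 = 0.6429·0.45/(1 + (0.6429 − 1)·0.45) = 0.3447
Length factor from the short form to reach 0.58: n' = 0.58(1 − 0.3447) / [0.3447(1 − 0.58)] ≈ 2.6253
Total items = 2.6253 × 9 = 23.63, rounded up to 24.

24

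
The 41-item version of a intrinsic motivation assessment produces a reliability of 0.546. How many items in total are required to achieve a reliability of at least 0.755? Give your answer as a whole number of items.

106

n = 0.755 × (1 − 0.546) / [ 0.546 × (1 − 0.755) ]
  = 0.342770 / 0.133770 = 2.5624
2.5624 × 41 = 105.06 → 106 items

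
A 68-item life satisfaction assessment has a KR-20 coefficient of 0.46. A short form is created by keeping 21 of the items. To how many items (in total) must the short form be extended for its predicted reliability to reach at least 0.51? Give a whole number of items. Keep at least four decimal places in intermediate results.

Short-form reliability: n = 21/68 = 0.3088; r_21 = n·r/(1+(n−1)r) ≈ 0.2083
Then solve for n' with r_old = 0.2083, r_target = 0.51: n' = 0.51(1 − 0.2083)/[0.2083(1 − 0.51)] = 3.9559
Total items = 3.9559 × 21 = 83.07, rounded up to 84.

84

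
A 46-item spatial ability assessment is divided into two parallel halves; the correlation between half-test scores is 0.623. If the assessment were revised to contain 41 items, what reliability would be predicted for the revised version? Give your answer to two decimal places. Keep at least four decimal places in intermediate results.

0.75

First correct the split-half correlation to full-test reliability: r_full = 2 × 0.623 / (1 + 0.623) ≈ 0.7677
Then adjust to 41 items: n = 41/46 = 0.8913
r_new = n·r_full / (1 + (n − 1)·r_full) = 0.6843 / 0.9166 ≈ 0.7466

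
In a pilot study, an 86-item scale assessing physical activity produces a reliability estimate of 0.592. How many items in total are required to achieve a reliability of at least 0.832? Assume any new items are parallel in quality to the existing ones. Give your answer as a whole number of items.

n = 0.832 × (1 − 0.592) / [ 0.592 × (1 − 0.832) ]
  = 0.339456 / 0.099456 = 3.4131
3.4131 × 86 = 293.53 → 294 items

294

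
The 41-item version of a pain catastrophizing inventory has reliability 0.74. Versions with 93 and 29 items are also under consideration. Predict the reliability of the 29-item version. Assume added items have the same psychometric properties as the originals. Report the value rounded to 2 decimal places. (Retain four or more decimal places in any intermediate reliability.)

0.67

The 93-item form is not needed; work directly from the 41-item form with n = 29/41 = 0.7073.
r_{29} = n·r / (1 + (n − 1)·r) = 0.5234 / 0.7834 ≈ 0.6681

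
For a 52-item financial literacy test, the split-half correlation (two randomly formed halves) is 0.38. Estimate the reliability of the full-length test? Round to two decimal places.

0.55

Each half is half the length of the full test, so the full test is n = 2 times a half.
r_full = 2(0.38) / (1 + 0.38)
r_full = 0.7600 / 1.3800 ≈ 0.5507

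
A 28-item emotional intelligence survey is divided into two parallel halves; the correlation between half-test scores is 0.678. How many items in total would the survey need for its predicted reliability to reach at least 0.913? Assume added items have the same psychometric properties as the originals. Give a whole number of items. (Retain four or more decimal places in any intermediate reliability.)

70

r_full = 2(0.678)/(1 + 0.678) = 0.8081
n = r_tgt(1 − r_full) / [r_full(1 − r_tgt)] = 0.913 × 0.1919 / (0.8081 × 0.087) ≈ 2.4921
Items = 2.4921 × 28 ≈ 69.78 → 70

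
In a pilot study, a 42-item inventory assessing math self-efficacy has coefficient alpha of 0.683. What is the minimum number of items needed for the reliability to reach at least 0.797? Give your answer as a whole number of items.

77

Invert Spearman-Brown to solve for n:
n = r*(1 − r) / [ r (1 − r*) ]
n = 0.797(1 − 0.683) / [0.683(1 − 0.797)]
  = 0.252649 / 0.138649 = 1.8222
So the test needs 1.8222 × 42 ≈ 76.53 items; rounding up, 77.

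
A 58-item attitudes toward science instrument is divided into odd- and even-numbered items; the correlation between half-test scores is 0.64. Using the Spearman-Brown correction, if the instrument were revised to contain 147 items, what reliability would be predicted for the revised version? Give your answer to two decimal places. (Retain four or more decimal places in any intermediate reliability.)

First correct the split-half correlation to full-test reliability: r_full = 2 × 0.64 / (1 + 0.64) ≈ 0.7805
Length factor from 58 to 147 items: n = 147/58 = 2.5345
r_new = n·r_full / (1 + (n − 1)·r_full) = 1.9782 / 2.1977 ≈ 0.9001

0.90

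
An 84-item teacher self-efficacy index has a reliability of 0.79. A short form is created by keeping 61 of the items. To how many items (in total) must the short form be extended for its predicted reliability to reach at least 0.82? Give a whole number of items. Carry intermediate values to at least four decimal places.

Short-form reliability: n = 61/84 = 0.7262; r_61 = n·r/(1+(n−1)r) ≈ 0.7320
Length factor from the short form to reach 0.82: n' = 0.82(1 − 0.7320) / [0.7320(1 − 0.82)] ≈ 1.6679
Items = 1.6679 × 61 ≈ 101.74 → 102

102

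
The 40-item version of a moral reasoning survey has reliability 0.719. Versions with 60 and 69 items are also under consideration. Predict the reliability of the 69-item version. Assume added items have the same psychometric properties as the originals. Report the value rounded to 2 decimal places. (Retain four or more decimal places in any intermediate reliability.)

The 60-item form is not needed; work directly from the 40-item form with n = 69/40 = 1.7250.
r_{69} = n·r / (1 + (n − 1)·r) = 1.2403 / 1.5213 ≈ 0.8153

0.82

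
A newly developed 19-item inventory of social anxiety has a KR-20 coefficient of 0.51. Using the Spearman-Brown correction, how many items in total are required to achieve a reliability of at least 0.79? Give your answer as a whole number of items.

69

n = 0.79(1 − 0.51) / [0.51(1 − 0.79)]
n = 0.3871 / 0.1071 ≈ 3.6144
Items needed = n × 19 = 3.6144 × 19 ≈ 68.67 → round up to 69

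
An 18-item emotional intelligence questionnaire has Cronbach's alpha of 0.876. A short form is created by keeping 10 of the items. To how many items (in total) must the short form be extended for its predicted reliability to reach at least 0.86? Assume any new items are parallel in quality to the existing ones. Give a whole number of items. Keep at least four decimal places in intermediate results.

Short-form reliability: n = 10/18 = 0.5556; r_10 = n·r/(1+(n−1)r) ≈ 0.7970
Then solve for n' with r_old = 0.7970, r_target = 0.86: n' = 0.86(1 − 0.7970)/[0.7970(1 − 0.86)] = 1.5646
Total items = 1.5646 × 10 = 15.65, rounded up to 16.

16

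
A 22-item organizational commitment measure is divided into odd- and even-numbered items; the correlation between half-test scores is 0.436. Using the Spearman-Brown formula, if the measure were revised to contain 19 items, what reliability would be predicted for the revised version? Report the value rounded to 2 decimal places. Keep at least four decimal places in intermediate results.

Full-test reliability from the split-half r: r_full = 2(0.436)/(1 + 0.436) = 0.6072
Length factor from 22 to 19 items: n = 19/22 = 0.8636
r_new = n·r_full / (1 + (n − 1)·r_full) = 0.5244 / 0.9172 ≈ 0.5717

0.57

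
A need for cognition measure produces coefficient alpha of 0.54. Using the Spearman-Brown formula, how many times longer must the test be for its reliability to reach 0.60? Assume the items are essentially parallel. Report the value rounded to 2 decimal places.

Invert Spearman-Brown to solve for n:
n = r_target (1 − r_old) / [ r_old (1 − r_target) ]
n = [0.60 × 0.46] / [0.54 × 0.40]
  = 0.2760 / 0.2160 = 1.2778

1.28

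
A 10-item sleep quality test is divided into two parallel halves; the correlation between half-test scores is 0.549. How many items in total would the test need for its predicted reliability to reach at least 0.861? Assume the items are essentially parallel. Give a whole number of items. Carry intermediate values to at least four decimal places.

26

r_full = 2(0.549)/(1 + 0.549) = 0.7088
Solve Spearman-Brown for n: n = 0.861(1 − 0.7088) / [0.7088(1 − 0.861)] = 2.5448
Required items = 2.5448 × 10 = 25.45, so 26 items.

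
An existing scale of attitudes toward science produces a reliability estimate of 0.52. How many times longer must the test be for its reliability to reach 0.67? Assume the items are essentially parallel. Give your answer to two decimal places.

Invert Spearman-Brown to solve for n:
n = r_target (1 − r_old) / [ r_old (1 − r_target) ]
n = [0.67 × 0.48] / [0.52 × 0.33]
n = 0.3216 / 0.1716 ≈ 1.8741

1.87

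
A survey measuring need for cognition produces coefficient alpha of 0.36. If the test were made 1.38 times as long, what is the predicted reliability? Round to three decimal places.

0.437

Spearman-Brown: r_new = n·r / (1 + (n − 1)·r)
r_new = 1.38·0.36 / [1 + (1.38 − 1)·0.36]
r_new = 0.4968 / 1.1368 ≈ 0.4370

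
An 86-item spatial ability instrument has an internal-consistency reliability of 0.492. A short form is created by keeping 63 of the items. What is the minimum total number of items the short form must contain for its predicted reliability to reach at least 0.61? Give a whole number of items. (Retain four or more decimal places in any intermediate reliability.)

139

Short-form reliability: n = 63/86 = 0.7326; r_63 = n·r/(1+(n−1)r) ≈ 0.4150
Then solve for n' with r_old = 0.4150, r_target = 0.61: n' = 0.61(1 − 0.4150)/[0.4150(1 − 0.61)] = 2.2048
Total items = 2.2048 × 63 = 138.90, rounded up to 139.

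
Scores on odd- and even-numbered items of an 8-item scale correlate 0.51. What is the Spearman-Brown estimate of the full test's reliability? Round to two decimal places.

0.68

r_full = 2(0.51) / (1 + 0.51)
r_full = 1.0200 / 1.5100 ≈ 0.6755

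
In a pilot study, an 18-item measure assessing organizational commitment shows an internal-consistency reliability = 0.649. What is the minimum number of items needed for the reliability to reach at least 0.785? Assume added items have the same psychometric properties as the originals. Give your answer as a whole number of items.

36

Rearranging the Spearman-Brown formula for n,
n = r*(1 − r) / [ r (1 − r*) ]
n = 0.785(1 − 0.649) / [0.649(1 − 0.785)]
n = 0.275535 / 0.139535 ≈ 1.9747
1.9747 × 18 = 35.54 → 36 items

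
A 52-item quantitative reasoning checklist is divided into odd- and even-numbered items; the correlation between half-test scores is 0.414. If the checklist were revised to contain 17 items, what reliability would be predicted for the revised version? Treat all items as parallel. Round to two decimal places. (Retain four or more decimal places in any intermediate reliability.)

0.32

Full-test reliability from the split-half r: r_full = 2(0.414)/(1 + 0.414) = 0.5856
Length factor from 52 to 17 items: n = 17/52 = 0.3269
r_new = n·r_full / (1 + (n − 1)·r_full) = 0.1914 / 0.6058 ≈ 0.3159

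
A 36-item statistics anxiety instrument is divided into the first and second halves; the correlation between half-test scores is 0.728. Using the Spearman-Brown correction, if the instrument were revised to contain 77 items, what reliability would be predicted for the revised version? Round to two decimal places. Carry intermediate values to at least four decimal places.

First correct the split-half correlation to full-test reliability: r_full = 2 × 0.728 / (1 + 0.728) ≈ 0.8426
Then adjust to 77 items: n = 77/36 = 2.1389
r_new = n·r_full / (1 + (n − 1)·r_full) = 1.8022 / 1.9596 ≈ 0.9197

0.92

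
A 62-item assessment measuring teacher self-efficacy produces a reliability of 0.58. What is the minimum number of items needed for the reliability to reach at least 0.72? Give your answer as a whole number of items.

116

Invert Spearman-Brown to solve for n:
n = r*(1 − r) / [ r (1 − r*) ]
n = [0.72 × 0.42] / [0.58 × 0.28]
  = 0.3024 / 0.1624 = 1.8621
1.8621 × 62 = 115.45 → 116 items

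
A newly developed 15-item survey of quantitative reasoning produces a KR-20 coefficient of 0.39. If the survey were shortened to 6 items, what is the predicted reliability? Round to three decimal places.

0.204

The new length is 6/15 = 0.4 times the old.
r_new = 0.4·0.39 / [1 + (0.4 − 1)·0.39]
     = 0.1560 / 0.7660 = 0.2037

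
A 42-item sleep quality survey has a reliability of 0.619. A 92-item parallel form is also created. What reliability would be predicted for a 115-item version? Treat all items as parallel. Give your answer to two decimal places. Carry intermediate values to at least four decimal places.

Only the ratio of lengths matters: n = 115/42 = 2.7381
r_{115} = n·r / (1 + (n − 1)·r) = 1.6949 / 2.0759 ≈ 0.8165

0.82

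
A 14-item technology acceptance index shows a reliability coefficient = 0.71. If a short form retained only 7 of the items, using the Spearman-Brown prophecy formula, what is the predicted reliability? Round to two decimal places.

0.55

Length ratio n = 7/14 = 0.5
Spearman-Brown: r_new = n·r / (1 + (n − 1)·r)
r_new = 0.5·0.71 / [1 + (0.5 − 1)·0.71]
     = 0.3550 / 0.6450 = 0.5504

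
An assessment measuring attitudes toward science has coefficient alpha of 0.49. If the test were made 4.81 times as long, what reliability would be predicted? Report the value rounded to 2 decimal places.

0.82

r_new = 4.81·0.49 / [1 + (4.81 − 1)·0.49]
r_new = 2.3569 / 2.8669 ≈ 0.8221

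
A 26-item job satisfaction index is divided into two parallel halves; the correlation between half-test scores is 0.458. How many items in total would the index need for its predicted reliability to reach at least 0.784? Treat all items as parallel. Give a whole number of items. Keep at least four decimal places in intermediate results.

r_full = 2(0.458)/(1 + 0.458) = 0.6283
n = r_tgt(1 − r_full) / [r_full(1 − r_tgt)] = 0.784 × 0.3717 / (0.6283 × 0.216) ≈ 2.1473
Required items = 2.1473 × 26 = 55.83, so 56 items.

56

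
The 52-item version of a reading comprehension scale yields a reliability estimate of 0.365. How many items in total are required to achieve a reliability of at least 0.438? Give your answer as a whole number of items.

Rearranging the Spearman-Brown formula for n,
n = r*(1 − r) / [ r (1 − r*) ]
n = 0.438 × (1 − 0.365) / [ 0.365 × (1 − 0.438) ]
  = 0.278130 / 0.205130 = 1.3559
Items needed = n × 52 = 1.3559 × 52 ≈ 70.51 → round up to 71

71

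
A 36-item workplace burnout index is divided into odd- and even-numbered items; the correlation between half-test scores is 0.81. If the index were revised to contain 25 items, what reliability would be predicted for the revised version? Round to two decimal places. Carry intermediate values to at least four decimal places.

Spearman-Brown correction (n = 2): r_full = 2·0.81/(1 + 0.81) = 0.8950
Length factor from 36 to 25 items: n = 25/36 = 0.6944
r_new = n·r_full / (1 + (n − 1)·r_full) = 0.6215 / 0.7265 ≈ 0.8555

0.86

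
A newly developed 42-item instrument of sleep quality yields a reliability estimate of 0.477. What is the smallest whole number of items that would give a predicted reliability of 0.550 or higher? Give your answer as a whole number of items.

57

n = 0.550(1 − 0.477) / [0.477(1 − 0.550)]
n = 0.287650 / 0.214650 ≈ 1.3401
So the test needs 1.3401 × 42 ≈ 56.28 items; rounding up, 57.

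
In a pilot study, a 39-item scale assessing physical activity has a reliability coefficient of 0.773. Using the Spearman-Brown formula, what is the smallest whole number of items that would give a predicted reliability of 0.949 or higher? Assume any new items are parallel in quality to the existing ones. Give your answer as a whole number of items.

Rearranging the Spearman-Brown formula for n,
n = r_target (1 − r_old) / [ r_old (1 − r_target) ]
n = [0.949 × 0.227] / [0.773 × 0.051]
  = 0.215423 / 0.039423 = 5.4644
So the test needs 5.4644 × 39 ≈ 213.11 items; rounding up, 214.

214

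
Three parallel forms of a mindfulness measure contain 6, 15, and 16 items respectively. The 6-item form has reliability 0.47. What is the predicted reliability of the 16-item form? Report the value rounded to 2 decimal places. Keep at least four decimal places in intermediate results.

0.70

The 15-item form is not needed; work directly from the 6-item form with n = 16/6 = 2.6667.
r_{16} = n·r / (1 + (n − 1)·r) = 1.2533 / 1.7833 ≈ 0.7028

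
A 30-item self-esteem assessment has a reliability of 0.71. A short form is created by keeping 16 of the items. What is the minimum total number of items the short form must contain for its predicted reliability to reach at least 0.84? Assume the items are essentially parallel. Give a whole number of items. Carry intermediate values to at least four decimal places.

65

First, r for the 16-item form: n = 16/30 = 0.5333, so r_16 = 0.5333·0.71/(1 + (0.5333 − 1)·0.71) = 0.5663
Length factor from the short form to reach 0.84: n' = 0.84(1 − 0.5663) / [0.5663(1 − 0.84)] ≈ 4.0207
Total items = 4.0207 × 16 = 64.33, rounded up to 65.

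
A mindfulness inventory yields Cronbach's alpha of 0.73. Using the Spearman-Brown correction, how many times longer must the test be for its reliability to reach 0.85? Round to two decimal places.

2.10

Invert Spearman-Brown to solve for n:
n = r_target (1 − r_old) / [ r_old (1 − r_target) ]
n = [0.85 × 0.27] / [0.73 × 0.15]
  = 0.2295 / 0.1095 = 2.0959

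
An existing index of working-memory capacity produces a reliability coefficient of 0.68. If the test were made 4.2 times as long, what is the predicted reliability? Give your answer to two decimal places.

r_new = (4.2 × 0.68) / (1 + (4.2 − 1) × 0.68)
     = 2.8560 / 3.1760 = 0.8992

0.90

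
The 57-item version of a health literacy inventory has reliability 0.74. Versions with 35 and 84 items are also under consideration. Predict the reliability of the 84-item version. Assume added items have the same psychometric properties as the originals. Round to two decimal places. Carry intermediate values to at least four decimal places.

The 35-item form is not needed; work directly from the 57-item form with n = 84/57 = 1.4737.
r_{84} = n·r / (1 + (n − 1)·r) = 1.0905 / 1.3505 ≈ 0.8075

0.81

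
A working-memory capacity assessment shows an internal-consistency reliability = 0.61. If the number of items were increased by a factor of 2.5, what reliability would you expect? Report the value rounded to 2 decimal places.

Spearman-Brown: r_new = n·r / (1 + (n − 1)·r)
r_new = 2.5·0.61 / [1 + (2.5 − 1)·0.61]
     = 1.5250 / 1.9150 = 0.7963

0.80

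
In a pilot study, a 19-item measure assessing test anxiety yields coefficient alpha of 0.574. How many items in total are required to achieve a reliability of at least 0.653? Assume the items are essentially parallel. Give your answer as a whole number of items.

27

Rearranging the Spearman-Brown formula for n,
n = r_target (1 − r_old) / [ r_old (1 − r_target) ]
n = [0.653 × 0.426] / [0.574 × 0.347]
  = 0.278178 / 0.199178 = 1.3966
1.3966 × 19 = 26.54 → 27 items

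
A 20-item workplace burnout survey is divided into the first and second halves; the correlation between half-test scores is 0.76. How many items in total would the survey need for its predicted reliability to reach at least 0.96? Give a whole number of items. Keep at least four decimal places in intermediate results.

Corrected full-test reliability: r_full = 2 × 0.76 / (1 + 0.76) ≈ 0.8636
Solve Spearman-Brown for n: n = 0.96(1 − 0.8636) / [0.8636(1 − 0.96)] = 3.7906
Items = 3.7906 × 20 ≈ 75.81 → 76

76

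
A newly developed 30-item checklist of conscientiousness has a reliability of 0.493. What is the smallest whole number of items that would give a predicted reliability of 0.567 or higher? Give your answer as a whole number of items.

41

n = 0.567 × (1 − 0.493) / [ 0.493 × (1 − 0.567) ]
n = 0.287469 / 0.213469 ≈ 1.3467
Items needed = n × 30 = 1.3467 × 30 ≈ 40.40 → round up to 41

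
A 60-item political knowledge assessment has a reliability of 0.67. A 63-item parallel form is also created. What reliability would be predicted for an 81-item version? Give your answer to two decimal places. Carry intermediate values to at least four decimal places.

0.73

The 63-item form is not needed; work directly from the 60-item form with n = 81/60 = 1.3500.
r_{81} = n·r / (1 + (n − 1)·r) = 0.9045 / 1.2345 ≈ 0.7327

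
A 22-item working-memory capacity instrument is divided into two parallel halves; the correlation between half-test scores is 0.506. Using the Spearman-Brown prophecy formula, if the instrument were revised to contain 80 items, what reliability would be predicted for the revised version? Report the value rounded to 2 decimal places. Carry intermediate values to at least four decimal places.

0.88

Spearman-Brown correction (n = 2): r_full = 2·0.506/(1 + 0.506) = 0.6720
Length factor from 22 to 80 items: n = 80/22 = 3.6364
r_new = n·r_full / (1 + (n − 1)·r_full) = 2.4437 / 2.7717 ≈ 0.8817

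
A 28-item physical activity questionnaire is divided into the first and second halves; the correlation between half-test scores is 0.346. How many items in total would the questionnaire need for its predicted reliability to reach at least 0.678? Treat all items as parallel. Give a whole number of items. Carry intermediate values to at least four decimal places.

56

Corrected full-test reliability: r_full = 2 × 0.346 / (1 + 0.346) ≈ 0.5141
n = r_tgt(1 − r_full) / [r_full(1 − r_tgt)] = 0.678 × 0.4859 / (0.5141 × 0.322) ≈ 1.9901
Required items = 1.9901 × 28 = 55.72, so 56 items.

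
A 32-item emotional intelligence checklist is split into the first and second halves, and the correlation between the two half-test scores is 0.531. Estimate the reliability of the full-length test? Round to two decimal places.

Apply the Spearman-Brown correction with n = 2:
r_full = 2r_hh / (1 + r_hh) = 2 × 0.531 / (1 + 0.531)
r_full = 1.0620 / 1.5310 ≈ 0.6937

0.69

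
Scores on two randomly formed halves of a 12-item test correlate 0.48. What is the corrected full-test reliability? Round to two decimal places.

0.65

Each half is half the length of the full test, so the full test is n = 2 times a half.
r_full = 2r_hh / (1 + r_hh) = 2 × 0.48 / (1 + 0.48)
       = 0.9600 / 1.4800 = 0.6486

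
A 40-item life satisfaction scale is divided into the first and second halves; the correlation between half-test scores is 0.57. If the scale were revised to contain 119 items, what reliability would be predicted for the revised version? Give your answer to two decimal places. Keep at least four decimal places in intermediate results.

First correct the split-half correlation to full-test reliability: r_full = 2 × 0.57 / (1 + 0.57) ≈ 0.7261
Then adjust to 119 items: n = 119/40 = 2.9750
r_new = n·r_full / (1 + (n − 1)·r_full) = 2.1601 / 2.4340 ≈ 0.8875

0.89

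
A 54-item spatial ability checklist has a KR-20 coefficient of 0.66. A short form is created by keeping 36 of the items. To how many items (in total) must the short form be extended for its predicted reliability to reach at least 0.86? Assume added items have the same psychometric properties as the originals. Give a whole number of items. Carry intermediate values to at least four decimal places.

First, r for the 36-item form: n = 36/54 = 0.6667, so r_36 = 0.6667·0.66/(1 + (0.6667 − 1)·0.66) = 0.5641
Then solve for n' with r_old = 0.5641, r_target = 0.86: n' = 0.86(1 − 0.5641)/[0.5641(1 − 0.86)] = 4.7468
Total items = 4.7468 × 36 = 170.88, rounded up to 171.

171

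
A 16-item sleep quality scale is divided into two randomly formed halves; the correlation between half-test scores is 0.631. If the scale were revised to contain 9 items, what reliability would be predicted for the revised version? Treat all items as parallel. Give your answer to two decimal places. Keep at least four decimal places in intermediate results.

Full-test reliability from the split-half r: r_full = 2(0.631)/(1 + 0.631) = 0.7738
Then adjust to 9 items: n = 9/16 = 0.5625
r_new = n·r_full / (1 + (n − 1)·r_full) = 0.4353 / 0.6615 ≈ 0.6580

0.66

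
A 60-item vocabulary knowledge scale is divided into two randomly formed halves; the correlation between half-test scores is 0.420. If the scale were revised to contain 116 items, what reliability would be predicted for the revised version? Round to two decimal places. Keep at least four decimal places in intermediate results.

0.74

Spearman-Brown correction (n = 2): r_full = 2·0.420/(1 + 0.420) = 0.5915
Length factor from 60 to 116 items: n = 116/60 = 1.9333
r_new = n·r_full / (1 + (n − 1)·r_full) = 1.1435 / 1.5520 ≈ 0.7368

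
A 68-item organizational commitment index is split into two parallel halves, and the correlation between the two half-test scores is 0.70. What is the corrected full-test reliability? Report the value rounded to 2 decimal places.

0.82

Apply the Spearman-Brown correction with n = 2:
r_full = 2(0.70) / (1 + 0.70)
r_full = 1.4000 / 1.7000 ≈ 0.8235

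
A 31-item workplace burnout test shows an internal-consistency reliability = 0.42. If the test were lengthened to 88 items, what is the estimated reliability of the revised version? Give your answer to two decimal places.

n = 88/31 = 2.8387
Apply the Spearman-Brown prophecy formula, r' = nr / [1 + (n − 1)r]:
r_new = 2.8387·0.42 / [1 + (2.8387 − 1)·0.42]
r_new = 1.1923 / 1.7723 ≈ 0.6727

0.67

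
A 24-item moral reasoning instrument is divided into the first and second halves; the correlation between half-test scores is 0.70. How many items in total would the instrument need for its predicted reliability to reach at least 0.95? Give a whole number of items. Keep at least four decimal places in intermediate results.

r_full = 2(0.70)/(1 + 0.70) = 0.8235
n = r_tgt(1 − r_full) / [r_full(1 − r_tgt)] = 0.95 × 0.1765 / (0.8235 × 0.05) ≈ 4.0723
Items = 4.0723 × 24 ≈ 97.74 → 98

98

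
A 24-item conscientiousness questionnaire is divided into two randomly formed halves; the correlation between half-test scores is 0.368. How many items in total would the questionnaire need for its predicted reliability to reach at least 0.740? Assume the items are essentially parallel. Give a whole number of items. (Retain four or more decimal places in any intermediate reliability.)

r_full = 2(0.368)/(1 + 0.368) = 0.5380
n = r_tgt(1 − r_full) / [r_full(1 − r_tgt)] = 0.740 × 0.4620 / (0.5380 × 0.260) ≈ 2.4441
Items = 2.4441 × 24 ≈ 58.66 → 59

59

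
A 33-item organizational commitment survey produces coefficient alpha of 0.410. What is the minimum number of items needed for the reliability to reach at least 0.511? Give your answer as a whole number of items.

50

n = 0.511 × (1 − 0.410) / [ 0.410 × (1 − 0.511) ]
n = 0.301490 / 0.200490 ≈ 1.5038
1.5038 × 33 = 49.63 → 50 items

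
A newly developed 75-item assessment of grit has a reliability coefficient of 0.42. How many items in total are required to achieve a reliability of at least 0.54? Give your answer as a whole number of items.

n = [0.54 × 0.58] / [0.42 × 0.46]
  = 0.3132 / 0.1932 = 1.6211
So the test needs 1.6211 × 75 ≈ 121.58 items; rounding up, 122.

122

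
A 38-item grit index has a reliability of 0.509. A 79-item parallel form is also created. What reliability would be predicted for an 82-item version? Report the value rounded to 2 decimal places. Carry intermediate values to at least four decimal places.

0.69

The 79-item form is not needed; work directly from the 38-item form with n = 82/38 = 2.1579.
r_{82} = n·r / (1 + (n − 1)·r) = 1.0984 / 1.5894 ≈ 0.6911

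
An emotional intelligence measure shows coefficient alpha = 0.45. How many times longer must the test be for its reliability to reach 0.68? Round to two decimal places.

2.60

Spearman-Brown solved for the length factor n:
n = r*(1 − r) / [ r (1 − r*) ]
n = 0.68 × (1 − 0.45) / [ 0.45 × (1 − 0.68) ]
n = 0.3740 / 0.1440 ≈ 2.5972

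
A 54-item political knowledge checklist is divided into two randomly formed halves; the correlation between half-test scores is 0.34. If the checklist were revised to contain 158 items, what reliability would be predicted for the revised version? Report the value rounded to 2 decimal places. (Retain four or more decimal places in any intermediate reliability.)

Full-test reliability from the split-half r: r_full = 2(0.34)/(1 + 0.34) = 0.5075
Then adjust to 158 items: n = 158/54 = 2.9259
r_new = n·r_full / (1 + (n − 1)·r_full) = 1.4849 / 1.9774 ≈ 0.7509

0.75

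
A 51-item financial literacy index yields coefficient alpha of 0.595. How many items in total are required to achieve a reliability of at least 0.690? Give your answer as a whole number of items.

Spearman-Brown solved for the length factor n:
n = r_target (1 − r_old) / [ r_old (1 − r_target) ]
n = [0.690 × 0.405] / [0.595 × 0.310]
n = 0.279450 / 0.184450 ≈ 1.5150
So the test needs 1.5150 × 51 ≈ 77.27 items; rounding up, 78.

78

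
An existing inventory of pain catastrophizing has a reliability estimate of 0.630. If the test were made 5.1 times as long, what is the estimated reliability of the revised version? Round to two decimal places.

Spearman-Brown: r_new = n·r / (1 + (n − 1)·r)
r_new = (5.1 × 0.630) / (1 + (5.1 − 1) × 0.630)
     = 3.2130 / 3.5830 = 0.8967

0.90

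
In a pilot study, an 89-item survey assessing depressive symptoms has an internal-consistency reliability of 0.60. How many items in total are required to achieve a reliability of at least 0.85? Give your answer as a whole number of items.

Invert Spearman-Brown to solve for n:
n = r*(1 − r) / [ r (1 − r*) ]
n = 0.85(1 − 0.60) / [0.60(1 − 0.85)]
  = 0.3400 / 0.0900 = 3.7778
So the test needs 3.7778 × 89 ≈ 336.22 items; rounding up, 337.

337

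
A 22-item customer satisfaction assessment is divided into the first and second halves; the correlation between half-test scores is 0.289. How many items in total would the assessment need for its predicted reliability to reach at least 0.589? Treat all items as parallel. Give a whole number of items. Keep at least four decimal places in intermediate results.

39

r_full = 2(0.289)/(1 + 0.289) = 0.4484
n = r_tgt(1 − r_full) / [r_full(1 − r_tgt)] = 0.589 × 0.5516 / (0.4484 × 0.411) ≈ 1.7629
Items = 1.7629 × 22 ≈ 38.78 → 39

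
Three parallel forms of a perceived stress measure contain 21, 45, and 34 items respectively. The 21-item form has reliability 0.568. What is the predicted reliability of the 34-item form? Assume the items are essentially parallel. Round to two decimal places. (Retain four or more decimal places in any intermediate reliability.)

0.68

The 45-item form is not needed; work directly from the 21-item form with n = 34/21 = 1.6190.
r_{34} = n·r / (1 + (n − 1)·r) = 0.9196 / 1.3516 ≈ 0.6804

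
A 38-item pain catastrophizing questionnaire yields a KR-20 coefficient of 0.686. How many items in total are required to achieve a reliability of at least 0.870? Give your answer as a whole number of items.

n = 0.870 × (1 − 0.686) / [ 0.686 × (1 − 0.870) ]
  = 0.273180 / 0.089180 = 3.0632
So the test needs 3.0632 × 38 ≈ 116.40 items; rounding up, 117.

117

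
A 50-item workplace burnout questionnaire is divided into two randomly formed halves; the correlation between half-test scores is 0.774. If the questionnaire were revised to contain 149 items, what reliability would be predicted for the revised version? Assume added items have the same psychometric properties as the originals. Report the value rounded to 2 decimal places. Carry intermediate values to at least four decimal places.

First correct the split-half correlation to full-test reliability: r_full = 2 × 0.774 / (1 + 0.774) ≈ 0.8726
Length factor from 50 to 149 items: n = 149/50 = 2.9800
r_new = n·r_full / (1 + (n − 1)·r_full) = 2.6003 / 2.7277 ≈ 0.9533

0.95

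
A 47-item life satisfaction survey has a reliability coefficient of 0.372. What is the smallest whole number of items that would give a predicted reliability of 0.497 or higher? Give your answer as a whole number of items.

n = 0.497(1 − 0.372) / [0.372(1 − 0.497)]
n = 0.312116 / 0.187116 ≈ 1.6680
Items needed = n × 47 = 1.6680 × 47 ≈ 78.40 → round up to 79

79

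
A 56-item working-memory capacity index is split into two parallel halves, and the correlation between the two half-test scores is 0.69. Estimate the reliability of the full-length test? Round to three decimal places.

r_full = 2(0.69) / (1 + 0.69)
r_full = 1.3800 / 1.6900 ≈ 0.8166

0.817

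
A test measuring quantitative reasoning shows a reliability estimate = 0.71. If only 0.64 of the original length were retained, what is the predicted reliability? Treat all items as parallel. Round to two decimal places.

0.61

r_new = 0.64·0.71 / [1 + (0.64 − 1)·0.71]
r_new = 0.4544 / 0.7444 ≈ 0.6104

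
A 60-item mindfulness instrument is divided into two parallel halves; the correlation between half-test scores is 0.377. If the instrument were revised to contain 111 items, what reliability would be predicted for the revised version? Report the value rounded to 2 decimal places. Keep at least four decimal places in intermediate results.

Spearman-Brown correction (n = 2): r_full = 2·0.377/(1 + 0.377) = 0.5476
Length factor from 60 to 111 items: n = 111/60 = 1.8500
r_new = n·r_full / (1 + (n − 1)·r_full) = 1.0131 / 1.4655 ≈ 0.6913

0.69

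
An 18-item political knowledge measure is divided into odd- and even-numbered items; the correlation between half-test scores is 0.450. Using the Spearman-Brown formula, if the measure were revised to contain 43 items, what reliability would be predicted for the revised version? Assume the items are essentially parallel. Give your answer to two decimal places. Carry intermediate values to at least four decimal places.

Full-test reliability from the split-half r: r_full = 2(0.450)/(1 + 0.450) = 0.6207
Length factor from 18 to 43 items: n = 43/18 = 2.3889
r_new = n·r_full / (1 + (n − 1)·r_full) = 1.4828 / 1.8621 ≈ 0.7963

0.80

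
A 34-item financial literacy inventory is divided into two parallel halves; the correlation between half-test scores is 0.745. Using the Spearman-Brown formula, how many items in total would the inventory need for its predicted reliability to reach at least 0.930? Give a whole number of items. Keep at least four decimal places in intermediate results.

78

Corrected full-test reliability: r_full = 2 × 0.745 / (1 + 0.745) ≈ 0.8539
n = r_tgt(1 − r_full) / [r_full(1 − r_tgt)] = 0.930 × 0.1461 / (0.8539 × 0.070) ≈ 2.2732
Required items = 2.2732 × 34 = 77.29, so 78 items.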